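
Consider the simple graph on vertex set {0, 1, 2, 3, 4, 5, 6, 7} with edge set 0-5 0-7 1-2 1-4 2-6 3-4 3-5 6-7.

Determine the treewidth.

A width-2 tree decomposition is:
Bags: B1 = {1, 2, 6}  B2 = {1, 6, 7}  B3 = {0, 1, 7}  B4 = {0, 1, 5}  B5 = {1, 3, 5}  B6 = {1, 3, 4}
Tree: B1–B2, B2–B3, B3–B4, B4–B5, B5–B6
Each bag holds 3 vertices, so the decomposition has width 2, which upper-bounds the treewidth. For the lower bound, G contains the cycle 1–2–6–7–0–5–3–4–1, so G is not a forest; only forests have treewidth ≤ 1, hence tw(G) ≥ 2. Combining the bounds, tw(G) = 2.

2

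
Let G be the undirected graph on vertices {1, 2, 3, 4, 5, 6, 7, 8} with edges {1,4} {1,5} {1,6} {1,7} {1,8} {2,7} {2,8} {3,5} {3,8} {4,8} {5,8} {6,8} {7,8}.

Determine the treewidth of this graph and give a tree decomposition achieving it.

The largest bag has 3 vertices, giving width 2; this decomposition certifies tw(G) ≤ 2. For the lower bound, the 3 vertices {1, 4, 8} are pairwise adjacent, and any tree decomposition puts a clique entirely inside one bag — forcing width ≥ 2. Combining the bounds, tw(G) = 2.

Treewidth 2.
Bags: B1 = {2, 7, 8}  B2 = {1, 7, 8}  B3 = {1, 5, 8}  B4 = {3, 5, 8}  B5 = {1, 4, 8}  B6 = {1, 6, 8}
Tree: B1–B2, B2–B3, B3–B4, B2–B5, B3–B6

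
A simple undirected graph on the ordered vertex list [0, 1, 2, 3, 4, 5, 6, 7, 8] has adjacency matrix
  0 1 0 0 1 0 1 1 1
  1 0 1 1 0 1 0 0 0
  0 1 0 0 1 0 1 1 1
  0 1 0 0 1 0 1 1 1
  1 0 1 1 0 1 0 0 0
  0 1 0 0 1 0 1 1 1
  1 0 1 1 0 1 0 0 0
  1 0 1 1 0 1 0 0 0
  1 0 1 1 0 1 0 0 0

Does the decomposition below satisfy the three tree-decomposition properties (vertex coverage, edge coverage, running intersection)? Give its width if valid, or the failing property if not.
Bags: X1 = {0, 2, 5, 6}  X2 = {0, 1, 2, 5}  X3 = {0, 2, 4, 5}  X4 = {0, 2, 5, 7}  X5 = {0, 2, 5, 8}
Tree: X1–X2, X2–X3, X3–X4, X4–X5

No — vertex 3 appears in no bag.

A tree decomposition must satisfy three properties: every vertex lies in some bag; for every edge, both endpoints lie together in some bag; and for every vertex, the bags containing it form a connected subtree. Here vertex 3 appears in no bag, so the decomposition is invalid.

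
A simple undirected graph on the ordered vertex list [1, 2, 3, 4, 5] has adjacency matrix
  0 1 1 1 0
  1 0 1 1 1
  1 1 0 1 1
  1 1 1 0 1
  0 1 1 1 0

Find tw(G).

3

A width-3 tree decomposition is:
Bags: B1 = {1, 2, 3, 4}  B2 = {2, 3, 4, 5}
Tree: B1–B2
Every bag has size at most 4, so the width is 4 − 1 = 3 and tw(G) ≤ 3. Conversely, {1, 2, 3, 4} is a clique of size 4, and the vertices of any clique must share a bag in every tree decomposition; so some bag has ≥ 4 vertices and tw(G) ≥ 3. Combining the bounds, tw(G) = 3.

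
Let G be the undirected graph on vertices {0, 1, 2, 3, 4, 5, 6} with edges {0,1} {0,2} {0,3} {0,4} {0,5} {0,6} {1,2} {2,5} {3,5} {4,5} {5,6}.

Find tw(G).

A width-2 tree decomposition is:
Bags: B1 = {0, 4, 5}  B2 = {0, 2, 5}  B3 = {0, 3, 5}  B4 = {0, 5, 6}  B5 = {0, 1, 2}
Tree: B1–B2, B1–B3, B2–B4, B2–B5
Every bag has size at most 3, so the width is 3 − 1 = 2 and tw(G) ≤ 2. Conversely, {0, 1, 2} is a clique of size 3, and the vertices of any clique must share a bag in every tree decomposition; so some bag has ≥ 3 vertices and tw(G) ≥ 2. The upper and lower bounds meet at 2, so that is the treewidth.

2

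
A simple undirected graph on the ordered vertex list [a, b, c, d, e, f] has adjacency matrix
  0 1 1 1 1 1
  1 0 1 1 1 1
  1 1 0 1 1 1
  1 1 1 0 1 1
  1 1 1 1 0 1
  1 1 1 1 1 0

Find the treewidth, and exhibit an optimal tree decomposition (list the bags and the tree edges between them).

A single bag containing all 6 vertices is trivially a valid decomposition of width 5. Conversely, {a, b, c, d, e, f} is a clique of size 6, and the vertices of any clique must share a bag in every tree decomposition; so some bag has ≥ 6 vertices and tw(G) ≥ 5. Combining the bounds, tw(G) = 5.

Treewidth 5.
One such decomposition:
Bags: B1 = {a, b, c, d, e, f}
Tree: (single bag)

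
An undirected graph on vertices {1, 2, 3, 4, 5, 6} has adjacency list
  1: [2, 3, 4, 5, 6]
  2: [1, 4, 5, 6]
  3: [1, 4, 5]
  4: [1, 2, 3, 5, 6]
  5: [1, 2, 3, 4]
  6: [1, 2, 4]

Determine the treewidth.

3

A width-3 tree decomposition is:
Bags: B1 = {1, 3, 4, 5}  B2 = {1, 2, 4, 5}  B3 = {1, 2, 4, 6}
Tree: B1–B2, B2–B3
Every bag has size at most 4, so the width is 4 − 1 = 3 and tw(G) ≤ 3. On the other hand G contains the 4-clique {1, 2, 4, 5}. A clique must lie in a single bag of any decomposition, so no decomposition can have width below 3. The upper and lower bounds meet at 3, so that is the treewidth.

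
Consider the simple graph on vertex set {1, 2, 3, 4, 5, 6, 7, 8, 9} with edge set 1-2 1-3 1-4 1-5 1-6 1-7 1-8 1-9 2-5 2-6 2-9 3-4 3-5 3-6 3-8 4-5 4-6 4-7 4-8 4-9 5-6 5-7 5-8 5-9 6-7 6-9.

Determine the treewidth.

A width-4 tree decomposition is:
Bags: B1 = {1, 4, 5, 6, 9}  B2 = {1, 4, 5, 6, 7}  B3 = {1, 3, 4, 5, 6}  B4 = {1, 3, 4, 5, 8}  B5 = {1, 2, 5, 6, 9}
Tree: B1–B2, B1–B3, B3–B4, B1–B5
Every bag has size at most 5, so the width is 5 − 1 = 4 and tw(G) ≤ 4. On the other hand G contains the 5-clique {1, 2, 5, 6, 9}. A clique must lie in a single bag of any decomposition, so no decomposition can have width below 4. Hence tw(G) = 4 exactly.

4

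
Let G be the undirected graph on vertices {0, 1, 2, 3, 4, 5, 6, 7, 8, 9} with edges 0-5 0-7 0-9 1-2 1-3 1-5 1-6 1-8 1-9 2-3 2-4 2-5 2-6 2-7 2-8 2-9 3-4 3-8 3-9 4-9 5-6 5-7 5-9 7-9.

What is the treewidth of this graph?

A width-3 tree decomposition is:
Bags: B1 = {1, 2, 5, 9}  B2 = {1, 2, 5, 6}  B3 = {1, 2, 3, 9}  B4 = {2, 5, 7, 9}  B5 = {1, 2, 3, 8}  B6 = {0, 5, 7, 9}  B7 = {2, 3, 4, 9}
Tree: B1–B2, B1–B3, B1–B4, B3–B5, B4–B6, B3–B7
Each bag holds 4 vertices, so the decomposition has width 3, which upper-bounds the treewidth. For the lower bound, the 4 vertices {0, 5, 7, 9} are pairwise adjacent, and any tree decomposition puts a clique entirely inside one bag — forcing width ≥ 3. Hence tw(G) = 3 exactly.

3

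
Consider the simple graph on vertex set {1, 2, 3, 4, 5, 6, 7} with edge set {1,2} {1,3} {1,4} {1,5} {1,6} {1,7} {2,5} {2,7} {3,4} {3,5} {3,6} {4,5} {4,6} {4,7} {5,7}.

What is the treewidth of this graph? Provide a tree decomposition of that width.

The largest bag has 4 vertices, giving width 3; this decomposition certifies tw(G) ≤ 3. For the lower bound, the 4 vertices {1, 2, 5, 7} are pairwise adjacent, and any tree decomposition puts a clique entirely inside one bag — forcing width ≥ 3. Hence tw(G) = 3 exactly.

Treewidth 3.
One optimal decomposition is:
Bags: B1 = {1, 3, 4, 6}  B2 = {1, 3, 4, 5}  B3 = {1, 4, 5, 7}  B4 = {1, 2, 5, 7}
Tree: B1–B2, B2–B3, B3–B4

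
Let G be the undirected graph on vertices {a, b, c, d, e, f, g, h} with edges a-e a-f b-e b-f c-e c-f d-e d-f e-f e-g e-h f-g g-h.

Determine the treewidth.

A width-2 tree decomposition is:
Bags: B1 = {e, f, g}  B2 = {e, g, h}  B3 = {a, e, f}  B4 = {b, e, f}  B5 = {c, e, f}  B6 = {d, e, f}
Tree: B1–B2, B1–B3, B1–B4, B3–B5, B5–B6
Every bag has size at most 3, so the width is 3 − 1 = 2 and tw(G) ≤ 2. For the lower bound, the 3 vertices {e, g, h} are pairwise adjacent, and any tree decomposition puts a clique entirely inside one bag — forcing width ≥ 2. Therefore the treewidth is 2.

2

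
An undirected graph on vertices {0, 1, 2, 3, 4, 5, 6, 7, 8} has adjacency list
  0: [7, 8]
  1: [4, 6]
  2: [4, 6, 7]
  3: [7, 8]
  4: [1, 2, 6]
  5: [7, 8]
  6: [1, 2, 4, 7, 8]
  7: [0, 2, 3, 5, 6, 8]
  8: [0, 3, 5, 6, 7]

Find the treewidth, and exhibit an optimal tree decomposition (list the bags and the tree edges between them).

Each bag holds 3 vertices, so the decomposition has width 2, which upper-bounds the treewidth. On the other hand G contains the 3-clique {1, 4, 6}. A clique must lie in a single bag of any decomposition, so no decomposition can have width below 2. The upper and lower bounds meet at 2, so that is the treewidth.

Treewidth 2.
One optimal decomposition is:
Bags: B1 = {5, 7, 8}  B2 = {0, 7, 8}  B3 = {3, 7, 8}  B4 = {6, 7, 8}  B5 = {2, 6, 7}  B6 = {2, 4, 6}  B7 = {1, 4, 6}
Tree: B1–B2, B1–B3, B1–B4, B4–B5, B5–B6, B6–B7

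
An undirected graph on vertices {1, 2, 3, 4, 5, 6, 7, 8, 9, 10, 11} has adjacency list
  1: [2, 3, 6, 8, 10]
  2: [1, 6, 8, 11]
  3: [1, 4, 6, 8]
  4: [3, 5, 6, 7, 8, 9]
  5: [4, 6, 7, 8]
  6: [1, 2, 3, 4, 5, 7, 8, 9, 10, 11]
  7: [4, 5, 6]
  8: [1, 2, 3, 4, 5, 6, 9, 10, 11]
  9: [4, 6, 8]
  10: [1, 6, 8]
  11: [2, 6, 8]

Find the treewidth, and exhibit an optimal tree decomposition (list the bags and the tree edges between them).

Every bag has size at most 4, so the width is 4 − 1 = 3 and tw(G) ≤ 3. Conversely, {1, 3, 6, 8} is a clique of size 4, and the vertices of any clique must share a bag in every tree decomposition; so some bag has ≥ 4 vertices and tw(G) ≥ 3. Combining the bounds, tw(G) = 3.

Treewidth 3.
One such decomposition:
Bags: B1 = {1, 3, 6, 8}  B2 = {1, 2, 6, 8}  B3 = {3, 4, 6, 8}  B4 = {2, 6, 8, 11}  B5 = {4, 5, 6, 8}  B6 = {1, 6, 8, 10}  B7 = {4, 6, 8, 9}  B8 = {4, 5, 6, 7}
Tree: B1–B2, B1–B3, B2–B4, B3–B5, B1–B6, B5–B7, B5–B8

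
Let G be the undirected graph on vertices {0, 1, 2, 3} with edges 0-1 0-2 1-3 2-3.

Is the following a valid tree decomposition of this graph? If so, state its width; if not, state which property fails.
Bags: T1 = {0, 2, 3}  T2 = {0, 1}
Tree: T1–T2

No — edge (3,1) lies in no bag.

A tree decomposition must satisfy three properties: every vertex lies in some bag; for every edge, both endpoints lie together in some bag; and for every vertex, the bags containing it form a connected subtree. Here edge (3,1) lies in no bag, so the decomposition is invalid.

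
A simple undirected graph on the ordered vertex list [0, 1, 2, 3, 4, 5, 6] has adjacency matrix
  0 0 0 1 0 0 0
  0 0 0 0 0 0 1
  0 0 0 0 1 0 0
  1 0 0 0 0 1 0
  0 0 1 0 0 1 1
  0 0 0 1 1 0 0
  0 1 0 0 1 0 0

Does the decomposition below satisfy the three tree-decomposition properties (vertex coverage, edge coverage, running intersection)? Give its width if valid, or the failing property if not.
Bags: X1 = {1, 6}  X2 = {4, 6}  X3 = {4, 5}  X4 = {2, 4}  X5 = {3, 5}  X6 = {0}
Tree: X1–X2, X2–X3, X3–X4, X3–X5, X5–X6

A tree decomposition must satisfy three properties: every vertex lies in some bag; for every edge, both endpoints lie together in some bag; and for every vertex, the bags containing it form a connected subtree. Here edge (3,0) lies in no bag, so the decomposition is invalid.

No — edge (3,0) lies in no bag.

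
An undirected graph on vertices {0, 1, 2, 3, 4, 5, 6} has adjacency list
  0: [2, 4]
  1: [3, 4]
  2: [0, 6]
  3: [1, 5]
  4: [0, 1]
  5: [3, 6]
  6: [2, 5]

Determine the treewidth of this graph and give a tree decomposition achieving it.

Treewidth 2.
One optimal decomposition is:
Bags: B1 = {1, 3, 5}  B2 = {1, 4, 5}  B3 = {0, 4, 5}  B4 = {0, 2, 5}  B5 = {2, 5, 6}
Tree: B1–B2, B2–B3, B3–B4, B4–B5

Each bag holds 3 vertices, so the decomposition has width 2, which upper-bounds the treewidth. The edges 5–3–1–4–0–2–6–5 form a cycle, so G is not a tree and its treewidth is at least 2. Combining the bounds, tw(G) = 2.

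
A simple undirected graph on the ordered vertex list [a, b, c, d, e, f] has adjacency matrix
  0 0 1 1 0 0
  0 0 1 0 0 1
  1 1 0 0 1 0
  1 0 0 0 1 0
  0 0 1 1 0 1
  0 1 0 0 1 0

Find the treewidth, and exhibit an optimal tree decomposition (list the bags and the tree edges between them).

Treewidth 2.
One such decomposition:
Bags: B1 = {a, c, d}  B2 = {c, d, e}  B3 = {b, c, e}  B4 = {b, e, f}
Tree: B1–B2, B2–B3, B3–B4

Each bag holds 3 vertices, so the decomposition has width 2, which upper-bounds the treewidth. The edges a–d–e–c–a form a cycle, so G is not a tree and its treewidth is at least 2. Hence tw(G) = 2 exactly.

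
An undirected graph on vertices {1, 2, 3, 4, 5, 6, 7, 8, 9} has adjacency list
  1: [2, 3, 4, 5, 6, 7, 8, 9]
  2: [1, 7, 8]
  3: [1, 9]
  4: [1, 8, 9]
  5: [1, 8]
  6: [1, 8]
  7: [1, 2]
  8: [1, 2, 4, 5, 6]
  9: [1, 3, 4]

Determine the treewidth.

2

A width-2 tree decomposition is:
Bags: B1 = {1, 4, 8}  B2 = {1, 6, 8}  B3 = {1, 5, 8}  B4 = {1, 2, 8}  B5 = {1, 4, 9}  B6 = {1, 2, 7}  B7 = {1, 3, 9}
Tree: B1–B2, B2–B3, B1–B4, B1–B5, B4–B6, B5–B7
The largest bag has 3 vertices, giving width 2; this decomposition certifies tw(G) ≤ 2. For the lower bound, the 3 vertices {1, 2, 8} are pairwise adjacent, and any tree decomposition puts a clique entirely inside one bag — forcing width ≥ 2. Therefore the treewidth is 2.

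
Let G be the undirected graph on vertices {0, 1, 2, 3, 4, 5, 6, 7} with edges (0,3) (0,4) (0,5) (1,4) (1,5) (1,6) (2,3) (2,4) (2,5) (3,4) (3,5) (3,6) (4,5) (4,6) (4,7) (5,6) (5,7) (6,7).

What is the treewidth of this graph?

3

A width-3 tree decomposition is:
Bags: B1 = {2, 3, 4, 5}  B2 = {0, 3, 4, 5}  B3 = {3, 4, 5, 6}  B4 = {1, 4, 5, 6}  B5 = {4, 5, 6, 7}
Tree: B1–B2, B1–B3, B3–B4, B4–B5
Each bag holds 4 vertices, so the decomposition has width 3, which upper-bounds the treewidth. On the other hand G contains the 4-clique {1, 4, 5, 6}. A clique must lie in a single bag of any decomposition, so no decomposition can have width below 3. The upper and lower bounds meet at 3, so that is the treewidth.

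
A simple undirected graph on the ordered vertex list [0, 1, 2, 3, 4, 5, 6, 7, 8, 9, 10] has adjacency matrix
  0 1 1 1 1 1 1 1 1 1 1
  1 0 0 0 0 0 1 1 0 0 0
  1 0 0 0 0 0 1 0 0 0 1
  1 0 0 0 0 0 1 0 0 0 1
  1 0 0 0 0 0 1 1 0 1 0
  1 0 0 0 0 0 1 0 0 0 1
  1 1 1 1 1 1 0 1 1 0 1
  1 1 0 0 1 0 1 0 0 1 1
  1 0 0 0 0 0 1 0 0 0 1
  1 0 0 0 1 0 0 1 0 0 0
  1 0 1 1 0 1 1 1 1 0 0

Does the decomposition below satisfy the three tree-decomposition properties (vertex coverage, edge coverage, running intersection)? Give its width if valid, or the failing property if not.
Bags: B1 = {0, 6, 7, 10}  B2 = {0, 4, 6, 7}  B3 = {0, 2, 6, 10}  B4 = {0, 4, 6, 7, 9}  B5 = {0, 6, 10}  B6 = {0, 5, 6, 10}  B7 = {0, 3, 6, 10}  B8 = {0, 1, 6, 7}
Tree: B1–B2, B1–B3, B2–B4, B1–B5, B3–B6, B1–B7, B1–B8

A tree decomposition must satisfy three properties: every vertex lies in some bag; for every edge, both endpoints lie together in some bag; and for every vertex, the bags containing it form a connected subtree. Here vertex 8 appears in no bag, so the decomposition is invalid.

No — vertex 8 appears in no bag.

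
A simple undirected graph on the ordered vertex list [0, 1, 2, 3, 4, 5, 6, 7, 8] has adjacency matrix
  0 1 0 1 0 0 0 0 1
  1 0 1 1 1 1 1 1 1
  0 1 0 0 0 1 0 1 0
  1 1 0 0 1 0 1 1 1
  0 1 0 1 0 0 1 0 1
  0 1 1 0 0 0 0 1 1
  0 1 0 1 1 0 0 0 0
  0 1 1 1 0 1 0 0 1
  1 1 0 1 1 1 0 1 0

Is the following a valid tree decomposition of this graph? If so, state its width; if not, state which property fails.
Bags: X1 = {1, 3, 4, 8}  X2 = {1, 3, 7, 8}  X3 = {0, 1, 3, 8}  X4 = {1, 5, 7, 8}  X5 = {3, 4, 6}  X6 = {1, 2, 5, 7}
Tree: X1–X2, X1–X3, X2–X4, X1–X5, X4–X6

A tree decomposition must satisfy three properties: every vertex lies in some bag; for every edge, both endpoints lie together in some bag; and for every vertex, the bags containing it form a connected subtree. Here edge (1,6) lies in no bag, so the decomposition is invalid.

No — edge (1,6) lies in no bag.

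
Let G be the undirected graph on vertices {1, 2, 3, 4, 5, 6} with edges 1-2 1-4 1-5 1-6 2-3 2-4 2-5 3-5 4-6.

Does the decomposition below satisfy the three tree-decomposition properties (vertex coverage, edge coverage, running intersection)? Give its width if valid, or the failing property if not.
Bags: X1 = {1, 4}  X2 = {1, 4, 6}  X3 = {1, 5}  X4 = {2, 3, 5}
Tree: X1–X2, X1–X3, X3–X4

No — edge (4,2) lies in no bag.

A tree decomposition must satisfy three properties: every vertex lies in some bag; for every edge, both endpoints lie together in some bag; and for every vertex, the bags containing it form a connected subtree. Here edge (4,2) lies in no bag, so the decomposition is invalid.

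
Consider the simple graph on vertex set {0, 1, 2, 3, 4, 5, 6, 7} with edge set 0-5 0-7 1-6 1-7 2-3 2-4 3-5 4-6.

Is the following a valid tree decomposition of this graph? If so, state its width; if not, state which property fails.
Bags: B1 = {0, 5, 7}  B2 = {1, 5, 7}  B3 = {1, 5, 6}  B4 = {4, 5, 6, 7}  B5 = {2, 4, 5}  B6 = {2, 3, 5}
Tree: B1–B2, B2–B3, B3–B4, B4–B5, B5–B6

A tree decomposition must satisfy three properties: every vertex lies in some bag; for every edge, both endpoints lie together in some bag; and for every vertex, the bags containing it form a connected subtree. Here bags containing vertex 7 are not connected in the tree, so the decomposition is invalid.

No — bags containing vertex 7 are not connected in the tree.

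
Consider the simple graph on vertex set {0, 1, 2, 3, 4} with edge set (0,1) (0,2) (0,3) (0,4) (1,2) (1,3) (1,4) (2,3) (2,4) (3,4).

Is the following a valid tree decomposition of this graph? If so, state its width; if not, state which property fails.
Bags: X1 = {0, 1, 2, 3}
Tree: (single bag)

No — vertex 4 appears in no bag.

A tree decomposition must satisfy three properties: every vertex lies in some bag; for every edge, both endpoints lie together in some bag; and for every vertex, the bags containing it form a connected subtree. Here vertex 4 appears in no bag, so the decomposition is invalid.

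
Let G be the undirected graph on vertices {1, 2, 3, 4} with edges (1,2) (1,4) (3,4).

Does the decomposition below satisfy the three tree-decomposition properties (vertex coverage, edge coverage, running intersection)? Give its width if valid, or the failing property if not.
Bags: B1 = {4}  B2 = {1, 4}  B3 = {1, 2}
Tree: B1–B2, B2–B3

No — vertex 3 appears in no bag.

A tree decomposition must satisfy three properties: every vertex lies in some bag; for every edge, both endpoints lie together in some bag; and for every vertex, the bags containing it form a connected subtree. Here vertex 3 appears in no bag, so the decomposition is invalid.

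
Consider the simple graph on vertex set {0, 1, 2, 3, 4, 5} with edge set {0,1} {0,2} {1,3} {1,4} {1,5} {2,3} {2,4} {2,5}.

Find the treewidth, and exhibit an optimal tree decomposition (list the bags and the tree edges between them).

Treewidth 2.
One such decomposition:
Bags: B1 = {0, 1, 2}  B2 = {1, 2, 5}  B3 = {1, 2, 3}  B4 = {1, 2, 4}
Tree: B1–B2, B2–B3, B3–B4

Each bag holds 3 vertices, so the decomposition has width 2, which upper-bounds the treewidth. For the lower bound, G contains the cycle 2–0–1–5–2, so G is not a forest; only forests have treewidth ≤ 1, hence tw(G) ≥ 2. Therefore the treewidth is 2.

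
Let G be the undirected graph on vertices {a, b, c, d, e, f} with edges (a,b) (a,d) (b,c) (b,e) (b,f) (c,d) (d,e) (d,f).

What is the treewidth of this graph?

2

A width-2 tree decomposition is:
Bags: B1 = {b, c, d}  B2 = {b, d, f}  B3 = {b, d, e}  B4 = {a, b, d}
Tree: B1–B2, B2–B3, B3–B4
Every bag has size at most 3, so the width is 3 − 1 = 2 and tw(G) ≤ 2. The edges b–c–d–f–b form a cycle, so G is not a tree and its treewidth is at least 2. Combining the bounds, tw(G) = 2.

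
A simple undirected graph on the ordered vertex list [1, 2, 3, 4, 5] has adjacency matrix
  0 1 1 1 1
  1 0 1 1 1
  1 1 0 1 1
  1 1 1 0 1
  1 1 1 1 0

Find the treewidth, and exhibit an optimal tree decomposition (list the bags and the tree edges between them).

A single bag containing all 5 vertices is trivially a valid decomposition of width 4. Conversely, {1, 2, 3, 4, 5} is a clique of size 5, and the vertices of any clique must share a bag in every tree decomposition; so some bag has ≥ 5 vertices and tw(G) ≥ 4. Hence tw(G) = 4 exactly.

Treewidth 4.
One such decomposition:
Bags: B1 = {1, 2, 3, 4, 5}
Tree: (single bag)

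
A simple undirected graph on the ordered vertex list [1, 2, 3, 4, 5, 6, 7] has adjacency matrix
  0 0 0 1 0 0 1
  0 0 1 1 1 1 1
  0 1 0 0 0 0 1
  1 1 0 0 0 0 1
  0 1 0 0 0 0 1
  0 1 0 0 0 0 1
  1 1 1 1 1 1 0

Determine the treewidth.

A width-2 tree decomposition is:
Bags: B1 = {2, 4, 7}  B2 = {1, 4, 7}  B3 = {2, 6, 7}  B4 = {2, 3, 7}  B5 = {2, 5, 7}
Tree: B1–B2, B1–B3, B3–B4, B1–B5
Each bag holds 3 vertices, so the decomposition has width 2, which upper-bounds the treewidth. On the other hand G contains the 3-clique {1, 4, 7}. A clique must lie in a single bag of any decomposition, so no decomposition can have width below 2. Combining the bounds, tw(G) = 2.

2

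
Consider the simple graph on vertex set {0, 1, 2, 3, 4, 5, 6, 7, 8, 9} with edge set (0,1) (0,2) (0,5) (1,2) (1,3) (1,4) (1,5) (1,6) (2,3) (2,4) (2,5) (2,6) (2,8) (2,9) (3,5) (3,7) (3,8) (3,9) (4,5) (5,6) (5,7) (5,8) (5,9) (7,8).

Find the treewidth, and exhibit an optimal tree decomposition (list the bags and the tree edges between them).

Each bag holds 4 vertices, so the decomposition has width 3, which upper-bounds the treewidth. On the other hand G contains the 4-clique {2, 3, 5, 8}. A clique must lie in a single bag of any decomposition, so no decomposition can have width below 3. The upper and lower bounds meet at 3, so that is the treewidth.

Treewidth 3.
Bags: B1 = {1, 2, 3, 5}  B2 = {2, 3, 5, 8}  B3 = {3, 5, 7, 8}  B4 = {0, 1, 2, 5}  B5 = {1, 2, 4, 5}  B6 = {2, 3, 5, 9}  B7 = {1, 2, 5, 6}
Tree: B1–B2, B2–B3, B1–B4, B4–B5, B2–B6, B1–B7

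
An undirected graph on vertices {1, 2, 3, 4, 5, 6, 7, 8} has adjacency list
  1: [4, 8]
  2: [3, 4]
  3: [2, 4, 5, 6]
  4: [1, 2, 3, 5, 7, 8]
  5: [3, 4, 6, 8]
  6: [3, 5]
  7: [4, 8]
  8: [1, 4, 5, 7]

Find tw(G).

A width-2 tree decomposition is:
Bags: B1 = {4, 5, 8}  B2 = {3, 4, 5}  B3 = {4, 7, 8}  B4 = {1, 4, 8}  B5 = {2, 3, 4}  B6 = {3, 5, 6}
Tree: B1–B2, B1–B3, B1–B4, B2–B5, B2–B6
Each bag holds 3 vertices, so the decomposition has width 2, which upper-bounds the treewidth. On the other hand G contains the 3-clique {1, 4, 8}. A clique must lie in a single bag of any decomposition, so no decomposition can have width below 2. Hence tw(G) = 2 exactly.

2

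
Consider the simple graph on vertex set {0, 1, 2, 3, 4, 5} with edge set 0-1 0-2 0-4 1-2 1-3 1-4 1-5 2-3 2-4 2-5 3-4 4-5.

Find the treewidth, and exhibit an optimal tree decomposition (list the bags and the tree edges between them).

Treewidth 3.
Bags: B1 = {1, 2, 3, 4}  B2 = {0, 1, 2, 4}  B3 = {1, 2, 4, 5}
Tree: B1–B2, B1–B3

The largest bag has 4 vertices, giving width 3; this decomposition certifies tw(G) ≤ 3. On the other hand G contains the 4-clique {0, 1, 2, 4}. A clique must lie in a single bag of any decomposition, so no decomposition can have width below 3. Therefore the treewidth is 3.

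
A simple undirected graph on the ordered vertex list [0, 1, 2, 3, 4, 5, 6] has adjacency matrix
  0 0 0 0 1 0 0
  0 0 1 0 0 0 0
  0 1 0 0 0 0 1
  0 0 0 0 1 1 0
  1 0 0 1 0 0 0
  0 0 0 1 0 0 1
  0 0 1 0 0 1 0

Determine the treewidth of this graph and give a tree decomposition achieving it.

Treewidth 1.
One such decomposition:
Bags: B1 = {0, 4}  B2 = {3, 4}  B3 = {3, 5}  B4 = {5, 6}  B5 = {2, 6}  B6 = {1, 2}
Tree: B1–B2, B2–B3, B3–B4, B4–B5, B5–B6

Every bag has size at most 2, so the width is 2 − 1 = 1 and tw(G) ≤ 1. Since G has at least one edge (e.g. 0–4), it is not an edgeless graph, so tw(G) ≥ 1. Combining the bounds, tw(G) = 1.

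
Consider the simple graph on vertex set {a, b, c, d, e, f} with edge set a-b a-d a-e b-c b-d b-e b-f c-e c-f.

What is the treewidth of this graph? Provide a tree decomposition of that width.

Treewidth 2.
One optimal decomposition is:
Bags: B1 = {a, b, e}  B2 = {b, c, e}  B3 = {a, b, d}  B4 = {b, c, f}
Tree: B1–B2, B1–B3, B2–B4

Each bag holds 3 vertices, so the decomposition has width 2, which upper-bounds the treewidth. On the other hand G contains the 3-clique {a, b, d}. A clique must lie in a single bag of any decomposition, so no decomposition can have width below 2. Combining the bounds, tw(G) = 2.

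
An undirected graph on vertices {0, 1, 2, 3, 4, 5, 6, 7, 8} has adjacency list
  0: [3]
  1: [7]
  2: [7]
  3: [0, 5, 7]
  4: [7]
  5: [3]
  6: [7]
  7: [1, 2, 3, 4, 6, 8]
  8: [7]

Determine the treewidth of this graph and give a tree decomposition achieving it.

Treewidth 1.
One optimal decomposition is:
Bags: B1 = {7, 8}  B2 = {3, 7}  B3 = {6, 7}  B4 = {2, 7}  B5 = {3, 5}  B6 = {4, 7}  B7 = {1, 7}  B8 = {0, 3}
Tree: B1–B2, B1–B3, B2–B4, B2–B5, B3–B6, B6–B7, B2–B8

The largest bag has 2 vertices, giving width 1; this decomposition certifies tw(G) ≤ 1. Since G has at least one edge (e.g. 8–7), it is not an edgeless graph, so tw(G) ≥ 1. Combining the bounds, tw(G) = 1.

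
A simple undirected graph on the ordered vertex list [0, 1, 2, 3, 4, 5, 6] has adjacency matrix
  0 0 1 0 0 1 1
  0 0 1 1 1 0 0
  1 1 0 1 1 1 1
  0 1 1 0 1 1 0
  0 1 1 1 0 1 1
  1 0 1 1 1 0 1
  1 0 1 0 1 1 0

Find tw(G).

3

A width-3 tree decomposition is:
Bags: B1 = {0, 2, 5, 6}  B2 = {2, 4, 5, 6}  B3 = {2, 3, 4, 5}  B4 = {1, 2, 3, 4}
Tree: B1–B2, B2–B3, B3–B4
Each bag holds 4 vertices, so the decomposition has width 3, which upper-bounds the treewidth. Conversely, {0, 2, 5, 6} is a clique of size 4, and the vertices of any clique must share a bag in every tree decomposition; so some bag has ≥ 4 vertices and tw(G) ≥ 3. Combining the bounds, tw(G) = 3.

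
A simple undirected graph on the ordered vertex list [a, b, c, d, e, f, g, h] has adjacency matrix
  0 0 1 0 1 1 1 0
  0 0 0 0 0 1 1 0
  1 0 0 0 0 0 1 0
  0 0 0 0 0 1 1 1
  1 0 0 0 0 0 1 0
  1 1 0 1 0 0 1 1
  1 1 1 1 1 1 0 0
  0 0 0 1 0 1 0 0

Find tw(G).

A width-2 tree decomposition is:
Bags: B1 = {a, f, g}  B2 = {b, f, g}  B3 = {d, f, g}  B4 = {d, f, h}  B5 = {a, c, g}  B6 = {a, e, g}
Tree: B1–B2, B2–B3, B3–B4, B1–B5, B1–B6
Every bag has size at most 3, so the width is 3 − 1 = 2 and tw(G) ≤ 2. On the other hand G contains the 3-clique {a, e, g}. A clique must lie in a single bag of any decomposition, so no decomposition can have width below 2. Combining the bounds, tw(G) = 2.

2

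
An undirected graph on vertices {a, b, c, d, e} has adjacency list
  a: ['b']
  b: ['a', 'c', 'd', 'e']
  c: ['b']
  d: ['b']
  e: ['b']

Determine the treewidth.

1

A width-1 tree decomposition is:
Bags: B1 = {a, b}  B2 = {b, d}  B3 = {b, e}  B4 = {b, c}
Tree: B1–B2, B1–B3, B1–B4
Each bag holds 2 vertices, so the decomposition has width 1, which upper-bounds the treewidth. Any graph with an edge has treewidth ≥ 1, and G has the edge a–b. Therefore the treewidth is 1.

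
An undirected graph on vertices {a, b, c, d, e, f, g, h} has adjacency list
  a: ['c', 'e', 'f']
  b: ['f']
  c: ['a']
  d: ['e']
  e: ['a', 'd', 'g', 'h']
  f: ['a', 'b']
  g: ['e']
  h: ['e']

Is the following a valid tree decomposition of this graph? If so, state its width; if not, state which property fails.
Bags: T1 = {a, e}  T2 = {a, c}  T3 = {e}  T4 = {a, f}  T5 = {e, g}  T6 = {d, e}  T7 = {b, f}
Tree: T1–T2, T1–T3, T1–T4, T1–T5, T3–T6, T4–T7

No — vertex h appears in no bag.

A tree decomposition must satisfy three properties: every vertex lies in some bag; for every edge, both endpoints lie together in some bag; and for every vertex, the bags containing it form a connected subtree. Here vertex h appears in no bag, so the decomposition is invalid.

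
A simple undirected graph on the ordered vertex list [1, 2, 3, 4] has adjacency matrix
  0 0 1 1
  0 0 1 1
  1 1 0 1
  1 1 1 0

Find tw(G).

2

A width-2 tree decomposition is:
Bags: B1 = {1, 3, 4}  B2 = {2, 3, 4}
Tree: B1–B2
Every bag has size at most 3, so the width is 3 − 1 = 2 and tw(G) ≤ 2. For the lower bound, the 3 vertices {1, 3, 4} are pairwise adjacent, and any tree decomposition puts a clique entirely inside one bag — forcing width ≥ 2. The upper and lower bounds meet at 2, so that is the treewidth.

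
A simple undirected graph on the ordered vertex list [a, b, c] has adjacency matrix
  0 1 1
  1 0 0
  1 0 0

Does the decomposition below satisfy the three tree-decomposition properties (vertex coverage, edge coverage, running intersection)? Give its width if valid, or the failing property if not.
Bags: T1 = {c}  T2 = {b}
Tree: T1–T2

No — vertex a appears in no bag.

A tree decomposition must satisfy three properties: every vertex lies in some bag; for every edge, both endpoints lie together in some bag; and for every vertex, the bags containing it form a connected subtree. Here vertex a appears in no bag, so the decomposition is invalid.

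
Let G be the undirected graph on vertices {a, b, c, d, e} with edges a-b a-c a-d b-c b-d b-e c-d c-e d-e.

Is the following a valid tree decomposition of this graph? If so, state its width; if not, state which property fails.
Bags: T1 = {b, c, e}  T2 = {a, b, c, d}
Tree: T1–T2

A tree decomposition must satisfy three properties: every vertex lies in some bag; for every edge, both endpoints lie together in some bag; and for every vertex, the bags containing it form a connected subtree. Here edge (d,e) lies in no bag, so the decomposition is invalid.

No — edge (d,e) lies in no bag.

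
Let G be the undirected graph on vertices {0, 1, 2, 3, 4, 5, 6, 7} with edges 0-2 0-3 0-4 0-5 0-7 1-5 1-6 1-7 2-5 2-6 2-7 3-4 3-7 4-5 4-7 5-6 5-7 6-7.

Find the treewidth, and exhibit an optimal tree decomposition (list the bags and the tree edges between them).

Treewidth 3.
One optimal decomposition is:
Bags: B1 = {1, 5, 6, 7}  B2 = {2, 5, 6, 7}  B3 = {0, 2, 5, 7}  B4 = {0, 4, 5, 7}  B5 = {0, 3, 4, 7}
Tree: B1–B2, B2–B3, B3–B4, B4–B5

Each bag holds 4 vertices, so the decomposition has width 3, which upper-bounds the treewidth. For the lower bound, the 4 vertices {0, 3, 4, 7} are pairwise adjacent, and any tree decomposition puts a clique entirely inside one bag — forcing width ≥ 3. The upper and lower bounds meet at 3, so that is the treewidth.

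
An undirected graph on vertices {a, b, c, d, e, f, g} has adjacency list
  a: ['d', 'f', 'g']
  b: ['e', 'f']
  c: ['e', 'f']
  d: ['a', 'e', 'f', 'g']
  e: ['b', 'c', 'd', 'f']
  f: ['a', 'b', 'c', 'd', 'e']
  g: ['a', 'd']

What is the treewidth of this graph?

2

A width-2 tree decomposition is:
Bags: B1 = {d, e, f}  B2 = {a, d, f}  B3 = {c, e, f}  B4 = {b, e, f}  B5 = {a, d, g}
Tree: B1–B2, B1–B3, B1–B4, B2–B5
Every bag has size at most 3, so the width is 3 − 1 = 2 and tw(G) ≤ 2. On the other hand G contains the 3-clique {a, d, g}. A clique must lie in a single bag of any decomposition, so no decomposition can have width below 2. Hence tw(G) = 2 exactly.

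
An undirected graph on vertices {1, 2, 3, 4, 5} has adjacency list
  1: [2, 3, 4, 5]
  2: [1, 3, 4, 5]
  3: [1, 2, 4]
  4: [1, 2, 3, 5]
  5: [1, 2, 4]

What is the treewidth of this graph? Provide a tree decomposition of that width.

Treewidth 3.
One optimal decomposition is:
Bags: B1 = {1, 2, 3, 4}  B2 = {1, 2, 4, 5}
Tree: B1–B2

Each bag holds 4 vertices, so the decomposition has width 3, which upper-bounds the treewidth. On the other hand G contains the 4-clique {1, 2, 3, 4}. A clique must lie in a single bag of any decomposition, so no decomposition can have width below 3. Therefore the treewidth is 3.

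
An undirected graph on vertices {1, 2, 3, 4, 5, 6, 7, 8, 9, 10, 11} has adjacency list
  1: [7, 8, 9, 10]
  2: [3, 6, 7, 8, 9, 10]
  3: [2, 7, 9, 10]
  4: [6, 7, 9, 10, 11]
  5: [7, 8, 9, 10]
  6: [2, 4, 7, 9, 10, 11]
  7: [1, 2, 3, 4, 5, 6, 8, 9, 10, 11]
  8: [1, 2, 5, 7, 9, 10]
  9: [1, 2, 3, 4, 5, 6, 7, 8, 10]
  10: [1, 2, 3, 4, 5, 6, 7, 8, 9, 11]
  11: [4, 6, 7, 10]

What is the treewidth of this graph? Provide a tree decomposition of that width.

The largest bag has 5 vertices, giving width 4; this decomposition certifies tw(G) ≤ 4. For the lower bound, the 5 vertices {1, 7, 8, 9, 10} are pairwise adjacent, and any tree decomposition puts a clique entirely inside one bag — forcing width ≥ 4. Combining the bounds, tw(G) = 4.

Treewidth 4.
One optimal decomposition is:
Bags: B1 = {2, 6, 7, 9, 10}  B2 = {2, 7, 8, 9, 10}  B3 = {4, 6, 7, 9, 10}  B4 = {4, 6, 7, 10, 11}  B5 = {5, 7, 8, 9, 10}  B6 = {1, 7, 8, 9, 10}  B7 = {2, 3, 7, 9, 10}
Tree: B1–B2, B1–B3, B3–B4, B2–B5, B5–B6, B2–B7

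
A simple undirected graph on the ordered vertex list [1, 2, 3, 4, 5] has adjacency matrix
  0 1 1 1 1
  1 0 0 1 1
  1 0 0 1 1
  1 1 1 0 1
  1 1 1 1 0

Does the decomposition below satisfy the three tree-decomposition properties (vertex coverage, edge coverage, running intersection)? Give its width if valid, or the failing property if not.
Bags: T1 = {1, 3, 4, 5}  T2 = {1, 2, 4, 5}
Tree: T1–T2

Yes; width 3.

Checking the three conditions: (i) the bags cover all of {1, 2, 3, 4, 5}; (ii) for each edge, some bag contains both endpoints; (iii) the bags containing any fixed vertex form a subtree. All hold, so the decomposition is valid with width 4 − 1 = 3.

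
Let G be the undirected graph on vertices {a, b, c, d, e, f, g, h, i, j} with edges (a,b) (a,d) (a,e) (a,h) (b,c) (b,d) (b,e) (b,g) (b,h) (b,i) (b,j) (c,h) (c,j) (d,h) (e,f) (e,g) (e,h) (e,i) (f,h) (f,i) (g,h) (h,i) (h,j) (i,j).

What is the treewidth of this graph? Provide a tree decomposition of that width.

Every bag has size at most 4, so the width is 4 − 1 = 3 and tw(G) ≤ 3. For the lower bound, the 4 vertices {e, f, h, i} are pairwise adjacent, and any tree decomposition puts a clique entirely inside one bag — forcing width ≥ 3. Combining the bounds, tw(G) = 3.

Treewidth 3.
One optimal decomposition is:
Bags: B1 = {b, e, g, h}  B2 = {a, b, e, h}  B3 = {b, e, h, i}  B4 = {e, f, h, i}  B5 = {a, b, d, h}  B6 = {b, h, i, j}  B7 = {b, c, h, j}
Tree: B1–B2, B2–B3, B3–B4, B2–B5, B3–B6, B6–B7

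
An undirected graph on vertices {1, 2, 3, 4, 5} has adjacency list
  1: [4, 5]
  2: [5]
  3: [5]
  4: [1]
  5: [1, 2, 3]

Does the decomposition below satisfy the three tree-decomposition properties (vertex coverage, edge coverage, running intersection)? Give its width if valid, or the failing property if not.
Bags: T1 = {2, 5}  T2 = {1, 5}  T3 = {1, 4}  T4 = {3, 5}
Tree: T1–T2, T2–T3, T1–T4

Yes; width 1.

Checking the three conditions: (i) the bags cover all of {1, 2, 3, 4, 5}; (ii) for each edge, some bag contains both endpoints; (iii) the bags containing any fixed vertex form a subtree. All hold, so the decomposition is valid with width 2 − 1 = 1.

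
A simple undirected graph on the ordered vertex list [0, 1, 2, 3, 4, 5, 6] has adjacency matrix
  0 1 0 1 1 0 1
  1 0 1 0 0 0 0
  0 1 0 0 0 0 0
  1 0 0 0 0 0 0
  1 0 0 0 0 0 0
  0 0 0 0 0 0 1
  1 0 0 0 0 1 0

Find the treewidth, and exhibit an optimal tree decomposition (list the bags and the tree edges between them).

Treewidth 1.
Bags: B1 = {0, 4}  B2 = {0, 6}  B3 = {5, 6}  B4 = {0, 1}  B5 = {0, 3}  B6 = {1, 2}
Tree: B1–B2, B2–B3, B1–B4, B1–B5, B4–B6

The largest bag has 2 vertices, giving width 1; this decomposition certifies tw(G) ≤ 1. Since G has at least one edge (e.g. 4–0), it is not an edgeless graph, so tw(G) ≥ 1. Combining the bounds, tw(G) = 1.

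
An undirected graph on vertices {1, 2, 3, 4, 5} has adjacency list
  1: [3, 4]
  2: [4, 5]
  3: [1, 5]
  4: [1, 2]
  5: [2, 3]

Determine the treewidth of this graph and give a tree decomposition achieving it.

Each bag holds 3 vertices, so the decomposition has width 2, which upper-bounds the treewidth. Since 4–2–5–3–1–4 is a cycle in G, G is not acyclic. Forests are exactly the graphs of treewidth ≤ 1, so tw(G) ≥ 2. Therefore the treewidth is 2.

Treewidth 2.
Bags: B1 = {2, 4, 5}  B2 = {3, 4, 5}  B3 = {1, 3, 4}
Tree: B1–B2, B2–B3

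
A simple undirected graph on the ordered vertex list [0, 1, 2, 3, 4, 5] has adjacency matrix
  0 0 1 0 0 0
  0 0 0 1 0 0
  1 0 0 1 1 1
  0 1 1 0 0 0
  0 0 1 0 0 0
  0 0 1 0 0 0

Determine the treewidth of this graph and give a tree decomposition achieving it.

The largest bag has 2 vertices, giving width 1; this decomposition certifies tw(G) ≤ 1. Since G has at least one edge (e.g. 2–0), it is not an edgeless graph, so tw(G) ≥ 1. The upper and lower bounds meet at 1, so that is the treewidth.

Treewidth 1.
One such decomposition:
Bags: B1 = {0, 2}  B2 = {2, 3}  B3 = {2, 5}  B4 = {2, 4}  B5 = {1, 3}
Tree: B1–B2, B2–B3, B3–B4, B2–B5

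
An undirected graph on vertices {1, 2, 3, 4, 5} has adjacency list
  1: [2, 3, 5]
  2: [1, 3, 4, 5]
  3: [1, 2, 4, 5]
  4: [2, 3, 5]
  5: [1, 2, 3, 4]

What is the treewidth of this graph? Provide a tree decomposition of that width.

Treewidth 3.
Bags: B1 = {2, 3, 4, 5}  B2 = {1, 2, 3, 5}
Tree: B1–B2

The largest bag has 4 vertices, giving width 3; this decomposition certifies tw(G) ≤ 3. On the other hand G contains the 4-clique {1, 2, 3, 5}. A clique must lie in a single bag of any decomposition, so no decomposition can have width below 3. Hence tw(G) = 3 exactly.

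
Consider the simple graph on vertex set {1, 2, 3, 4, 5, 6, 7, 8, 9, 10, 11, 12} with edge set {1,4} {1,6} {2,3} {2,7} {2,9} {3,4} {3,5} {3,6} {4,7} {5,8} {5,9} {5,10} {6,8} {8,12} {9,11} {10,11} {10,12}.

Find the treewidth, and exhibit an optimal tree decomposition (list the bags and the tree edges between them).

The largest bag has 4 vertices, giving width 3; this decomposition certifies tw(G) ≤ 3. For the lower bound: the 4 vertex sets {1,4,7}, {2}, {3}, {5,6,8,9} are disjoint, each induces a connected subgraph, and every pair is joined by at least one edge of G. Contracting each set to a single vertex therefore yields K_{4} as a minor, and since treewidth is minor-monotone, tw(G) ≥ tw(K_{4}) = 3. Hence tw(G) = 3 exactly.

Treewidth 3.
Bags: B1 = {1, 2, 4, 7}  B2 = {1, 2, 3, 4}  B3 = {1, 2, 3, 6}  B4 = {2, 3, 6, 9}  B5 = {3, 5, 6, 9}  B6 = {5, 6, 8, 9}  B7 = {5, 8, 9, 11}  B8 = {5, 8, 10, 11}  B9 = {8, 10, 11, 12}
Tree: B1–B2, B2–B3, B3–B4, B4–B5, B5–B6, B6–B7, B7–B8, B8–B9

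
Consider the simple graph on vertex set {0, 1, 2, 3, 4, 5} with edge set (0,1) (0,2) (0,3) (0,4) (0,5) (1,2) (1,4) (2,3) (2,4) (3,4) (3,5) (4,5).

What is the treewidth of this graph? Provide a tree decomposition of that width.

Each bag holds 4 vertices, so the decomposition has width 3, which upper-bounds the treewidth. For the lower bound, the 4 vertices {0, 1, 2, 4} are pairwise adjacent, and any tree decomposition puts a clique entirely inside one bag — forcing width ≥ 3. Hence tw(G) = 3 exactly.

Treewidth 3.
One optimal decomposition is:
Bags: B1 = {0, 3, 4, 5}  B2 = {0, 2, 3, 4}  B3 = {0, 1, 2, 4}
Tree: B1–B2, B2–B3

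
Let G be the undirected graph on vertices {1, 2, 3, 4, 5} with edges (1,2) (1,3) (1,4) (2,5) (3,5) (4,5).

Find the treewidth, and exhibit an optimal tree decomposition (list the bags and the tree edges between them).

Every bag has size at most 3, so the width is 3 − 1 = 2 and tw(G) ≤ 2. For the lower bound, G contains the cycle 4–5–2–1–4, so G is not a forest; only forests have treewidth ≤ 1, hence tw(G) ≥ 2. Therefore the treewidth is 2.

Treewidth 2.
Bags: B1 = {1, 4, 5}  B2 = {1, 2, 5}  B3 = {1, 3, 5}
Tree: B1–B2, B2–B3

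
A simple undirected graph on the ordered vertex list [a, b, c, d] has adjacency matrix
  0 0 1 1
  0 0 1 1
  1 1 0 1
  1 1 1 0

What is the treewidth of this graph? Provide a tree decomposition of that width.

Every bag has size at most 3, so the width is 3 − 1 = 2 and tw(G) ≤ 2. For the lower bound, the 3 vertices {a, c, d} are pairwise adjacent, and any tree decomposition puts a clique entirely inside one bag — forcing width ≥ 2. The upper and lower bounds meet at 2, so that is the treewidth.

Treewidth 2.
One optimal decomposition is:
Bags: B1 = {b, c, d}  B2 = {a, c, d}
Tree: B1–B2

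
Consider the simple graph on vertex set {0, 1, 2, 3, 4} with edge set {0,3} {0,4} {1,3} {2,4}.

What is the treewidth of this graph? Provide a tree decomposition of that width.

Every bag has size at most 2, so the width is 2 − 1 = 1 and tw(G) ≤ 1. Any graph with an edge has treewidth ≥ 1, and G has the edge 1–3. Therefore the treewidth is 1.

Treewidth 1.
One such decomposition:
Bags: B1 = {1, 3}  B2 = {0, 3}  B3 = {0, 4}  B4 = {2, 4}
Tree: B1–B2, B2–B3, B3–B4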